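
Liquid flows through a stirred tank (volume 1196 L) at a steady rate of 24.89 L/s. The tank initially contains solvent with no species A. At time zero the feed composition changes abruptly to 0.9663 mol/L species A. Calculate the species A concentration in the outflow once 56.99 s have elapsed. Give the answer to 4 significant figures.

0.6712 mol/L

Accumulation = in − out for the solute gives V dC/dt = Q(C_in − C).
Rewrite as dC/dt + C/τ = C_in/τ, τ = V/Q = 48.0514 s.
Integrating: C(t) = C_in + (C₀ − C_in) e^(−t/τ).
C(56.99) = 0.9663 + (0 − 0.9663)·e^(−56.99/48.0514) = 0.9663 + (-0.966300)·0.305434 = 0.671159 mol/L.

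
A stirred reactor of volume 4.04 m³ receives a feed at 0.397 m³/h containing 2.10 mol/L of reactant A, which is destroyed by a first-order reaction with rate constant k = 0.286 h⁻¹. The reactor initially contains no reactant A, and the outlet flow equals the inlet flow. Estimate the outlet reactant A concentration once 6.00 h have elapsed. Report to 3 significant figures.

0.483 mol/L

Accumulation = in − out − consumed: V dC/dt = Q C_in − Q C − k V C.
dC/dt = (Q/V) C_in − (Q/V + k) C; effective rate a = Q/V + k = 0.098267 + 0.286 = 0.38427 h⁻¹.
C_ss = Q C_in/(Q + kV) = 0.53703 mol/L; C(t) = C_ss + (C₀ − C_ss) e^(−a t).
C(6.00) = 0.53703 + (-0.53703)·e^(−0.38427·6.00) = 0.53703 + (-0.53703)·0.099699 = 0.48348 mol/L.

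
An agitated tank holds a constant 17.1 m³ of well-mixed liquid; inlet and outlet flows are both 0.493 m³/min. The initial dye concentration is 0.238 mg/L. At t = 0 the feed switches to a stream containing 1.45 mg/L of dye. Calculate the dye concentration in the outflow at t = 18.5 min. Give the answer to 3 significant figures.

Accumulation = in − out for the solute gives V dC/dt = Q(C_in − C).
So dC/dt = (C_in − C)/τ with τ = V/Q = 17.1/0.493 = 34.686 min.
This is linear first-order; C(t) = C_in + (C₀ − C_in) e^(−t/τ).
C(18.5) = 1.45 + (0.238 − 1.45)·e^(−18.5/34.686) = 1.45 + (-1.2120)·0.58663 = 0.73901 mg/L.

0.739 mg/L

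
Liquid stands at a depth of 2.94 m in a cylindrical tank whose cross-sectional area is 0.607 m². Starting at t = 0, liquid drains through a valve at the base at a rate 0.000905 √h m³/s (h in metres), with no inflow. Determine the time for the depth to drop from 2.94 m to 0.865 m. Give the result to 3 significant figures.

Unsteady balance on liquid volume: A dh/dt = −0.000905 √h.
∫ h^(−1/2) dh = −(0.000905/A) ∫ dt, giving 2√h = 2√h₀ − (0.000905/A) t.
t = 2A(√h₀ − √h)/0.000905 = 2·0.607·(√2.94 − √0.865)/0.000905
  = 1.2140 × (1.7146 − 0.93005) / 0.000905 = 1052.5 s.

1050 s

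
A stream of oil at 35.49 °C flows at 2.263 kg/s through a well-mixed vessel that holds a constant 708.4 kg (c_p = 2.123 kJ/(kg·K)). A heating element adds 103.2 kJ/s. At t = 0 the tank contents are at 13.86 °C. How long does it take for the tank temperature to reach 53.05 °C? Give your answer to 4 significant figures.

Energy balance: M c_p dT/dt = ṁ c_p (T_in − T) + 103.2.
τ = M/ṁ = 313.036 s; T_ss = T_in + Q̇/(ṁ c_p) = 56.9705 °C.
T(t) = T_ss + (T₀ − T_ss) e^(−t/τ). Set T = 53.05:
e^(−t/τ) = (53.05 − 56.9705)/(13.86 − 56.9705) = 0.0909415
t = −313.036 · ln(0.0909415) = 750.515 s.

750.5 s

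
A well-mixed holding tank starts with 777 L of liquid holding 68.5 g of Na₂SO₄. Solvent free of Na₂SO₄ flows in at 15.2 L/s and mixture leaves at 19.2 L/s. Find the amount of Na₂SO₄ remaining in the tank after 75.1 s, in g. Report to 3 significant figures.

6.56 g

Let m(t) be the amount of Na₂SO₄. Volume: V(t) = V₀ + (Q_in − Q_out) t = 777 − 4.0000 t; V(75.1) = 476.60 L.
Solute balance: dm/dt = 0 − Q_out C = −Q_out m/V(t).
Separate: dm/m = −Q_out dt/V(t) ⇒ ln(m/m₀) = −(Q_out/(Q_in−Q_out)) ln(V/V₀).
m = m₀ (V₀/V)^(Q_out/(Q_in−Q_out)) = 68.5 × (777/476.60)^(-4.8000) = 6.5586 g.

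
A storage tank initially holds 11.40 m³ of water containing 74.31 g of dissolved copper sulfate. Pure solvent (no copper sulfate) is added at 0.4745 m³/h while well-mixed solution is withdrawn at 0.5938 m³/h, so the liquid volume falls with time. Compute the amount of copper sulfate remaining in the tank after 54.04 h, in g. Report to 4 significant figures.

1.172 g

Let m(t) be the amount of copper sulfate. Volume: V(t) = V₀ + (Q_in − Q_out) t = 11.40 − 0.119300 t; V(54.04) = 4.95303 m³.
Solute balance: dm/dt = 0 − Q_out C = −Q_out m/V(t).
Separate: dm/m = −Q_out dt/V(t) ⇒ ln(m/m₀) = −(Q_out/(Q_in−Q_out)) ln(V/V₀).
m = m₀ (V₀/V)^(Q_out/(Q_in−Q_out)) = 74.31 × (11.40/4.95303)^(-4.97737) = 1.17239 g.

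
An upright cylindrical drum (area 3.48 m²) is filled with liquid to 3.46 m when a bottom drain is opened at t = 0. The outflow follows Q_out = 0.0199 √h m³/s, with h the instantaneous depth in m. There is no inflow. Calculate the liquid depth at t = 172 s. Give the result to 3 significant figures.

1.87 m

With no inflow, A dh/dt = −0.0199 √h.
This is separable: 2 d(√h)/dt = −0.0199/A, so √h = √h₀ − (0.0199/(2A)) t.
√h = √3.46 − 0.0199·172/(2·3.48) = 1.8601 − 0.49178 = 1.3683.
h = 1.3683² = 1.8723 m.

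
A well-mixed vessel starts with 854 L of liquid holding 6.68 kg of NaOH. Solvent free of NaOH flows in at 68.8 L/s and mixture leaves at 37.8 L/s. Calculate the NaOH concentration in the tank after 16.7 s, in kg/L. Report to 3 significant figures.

Let m(t) be the amount of NaOH. Volume: V(t) = V₀ + (Q_in − Q_out) t = 854 + 31.000 t; V(16.7) = 1371.7 L.
Species balance (pure solvent in): dm/dt = −Q_out · m/V(t).
Separate: dm/m = −Q_out dt/V(t) ⇒ ln(m/m₀) = −(Q_out/(Q_in−Q_out)) ln(V/V₀).
m = m₀ (V₀/V)^(Q_out/(Q_in−Q_out)) = 6.68 × (854/1371.7)^(1.2194) = 3.7483 kg.
C = m/V = 3.7483/1371.7 = 0.0027326 kg/L.

0.00273 kg/L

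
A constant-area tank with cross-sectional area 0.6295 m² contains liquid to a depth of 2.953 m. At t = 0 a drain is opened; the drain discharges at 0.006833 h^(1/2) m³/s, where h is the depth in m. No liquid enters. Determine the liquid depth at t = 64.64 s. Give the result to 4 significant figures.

1.870 m

Mass balance (ρ constant): A dh/dt = −0.006833 √h.
This is separable: 2 d(√h)/dt = −0.006833/A, so √h = √h₀ − (0.006833/(2A)) t.
√h = √2.953 − 0.006833·64.64/(2·0.6295) = 1.71843 − 0.350822 = 1.36761.
h = 1.36761² = 1.87035 m.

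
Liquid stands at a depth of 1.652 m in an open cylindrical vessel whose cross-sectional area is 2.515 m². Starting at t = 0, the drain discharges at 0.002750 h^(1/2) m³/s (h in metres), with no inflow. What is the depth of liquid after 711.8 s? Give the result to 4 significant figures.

0.8031 m

A dh/dt = −Q_out = −0.002750 √h.
This is separable: 2 d(√h)/dt = −0.002750/A, so √h = √h₀ − (0.002750/(2A)) t.
√h = √1.652 − 0.002750·711.8/(2·2.515) = 1.28530 − 0.389155 = 0.896146.
h = 0.896146² = 0.803078 m.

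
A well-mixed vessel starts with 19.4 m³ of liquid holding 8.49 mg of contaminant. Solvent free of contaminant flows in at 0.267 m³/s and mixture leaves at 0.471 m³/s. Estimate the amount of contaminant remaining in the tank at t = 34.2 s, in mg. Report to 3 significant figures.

Let m(t) be the amount of contaminant. Volume: V(t) = V₀ + (Q_in − Q_out) t = 19.4 − 0.20400 t; V(34.2) = 12.423 m³.
Species balance (pure solvent in): dm/dt = −Q_out · m/V(t).
dm/m = −Q_out dt/(V₀ − 0.20400 t); integrating gives ln(m/m₀) = −(Q_out/(Q_in−Q_out)) ln(V/V₀).
m = m₀ (V₀/V)^(Q_out/(Q_in−Q_out)) = 8.49 × (19.4/12.423)^(-2.3088) = 3.0338 mg.

3.03 mg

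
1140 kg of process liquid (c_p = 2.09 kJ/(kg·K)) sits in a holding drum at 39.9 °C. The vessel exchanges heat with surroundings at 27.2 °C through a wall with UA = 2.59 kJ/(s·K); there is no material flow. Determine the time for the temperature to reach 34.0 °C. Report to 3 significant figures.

575 s

M c_p dT/dt = −UA(T − T_amb).
τ = M c_p/UA = 919.92 s; T_ss = T_amb = 27.200 °C.
T(t) = T_ss + (T₀ − T_ss)e^(−t/τ); set T = 34.0:
t = −τ ln[(T − T_ss)/(T₀ − T_ss)] = −919.92 · ln(0.53543) = 574.66 s.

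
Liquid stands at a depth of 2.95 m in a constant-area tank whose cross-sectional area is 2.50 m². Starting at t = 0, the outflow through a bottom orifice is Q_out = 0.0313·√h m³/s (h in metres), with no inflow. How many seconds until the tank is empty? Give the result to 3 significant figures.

Accumulation of liquid (constant cross-section A): A dh/dt = −0.0313 √h.
This is separable: 2 d(√h)/dt = −0.0313/A, so √h = √h₀ − (0.0313/(2A)) t.
Set h = 0: 2√h₀ = (0.0313/A) t_empty ⇒ t_empty = 2A√h₀/0.0313.
t_empty = 2·2.50·√2.95/0.0313 = 5.0000·1.7176/0.0313 = 274.37 s.

274 s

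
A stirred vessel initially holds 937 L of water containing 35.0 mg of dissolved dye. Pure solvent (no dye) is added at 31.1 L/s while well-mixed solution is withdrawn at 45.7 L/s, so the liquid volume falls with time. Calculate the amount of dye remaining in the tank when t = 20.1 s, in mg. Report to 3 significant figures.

Total volume: dV/dt = Q_in − Q_out = -14.600 L/s, so V(t) = 937 − 14.600 t and V(20.1) = 643.54 L.
No dye enters, so dm/dt = −Q_out · (m/V).
dm/m = −Q_out dt/(V₀ − 14.600 t); integrating gives ln(m/m₀) = −(Q_out/(Q_in−Q_out)) ln(V/V₀).
m = m₀ (V₀/V)^(Q_out/(Q_in−Q_out)) = 35.0 × (937/643.54)^(-3.1301) = 10.798 mg.

10.8 mg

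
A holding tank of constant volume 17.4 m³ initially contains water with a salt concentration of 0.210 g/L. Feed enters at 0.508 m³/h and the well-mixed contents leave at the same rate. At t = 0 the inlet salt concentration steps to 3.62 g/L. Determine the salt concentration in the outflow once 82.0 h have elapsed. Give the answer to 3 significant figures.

Unsteady species balance (constant V, well mixed): V dC/dt = Q(C_in − C).
So dC/dt = (C_in − C)/τ with τ = V/Q = 17.4/0.508 = 34.252 h.
Integrating: C(t) = C_in + (C₀ − C_in) e^(−t/τ).
C(82.0) = 3.62 + (0.210 − 3.62)·e^(−82.0/34.252) = 3.62 + (-3.4100)·0.091262 = 3.3088 g/L.

3.31 g/L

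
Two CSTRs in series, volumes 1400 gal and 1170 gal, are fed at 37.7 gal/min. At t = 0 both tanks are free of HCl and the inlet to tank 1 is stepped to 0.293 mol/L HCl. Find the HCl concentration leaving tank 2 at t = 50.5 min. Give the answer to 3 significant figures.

Each tank obeys Vᵢ dCᵢ/dt = Q(Cᵢ₋₁ − Cᵢ), so τᵢ = Vᵢ/Q.
τ₁ = 1400/37.7 = 37.135 min; τ₂ = 1170/37.7 = 31.034 min.
Tank 1: C₁ = C_in(1 − e^(−t/τ₁)). Tank 2 (τ₁ ≠ τ₂): C₂ = C_in[1 − (τ₁ e^(−t/τ₁) − τ₂ e^(−t/τ₂))/(τ₁ − τ₂)].
At t = 50.5: e^(−t/τ₁) = 0.25669, e^(−t/τ₂) = 0.19647.
C₂ = 0.293·[1 − (37.135·0.25669 − 31.034·0.19647)/(6.1008)] = 0.293·0.43701 = 0.12804 mol/L.

0.128 mol/L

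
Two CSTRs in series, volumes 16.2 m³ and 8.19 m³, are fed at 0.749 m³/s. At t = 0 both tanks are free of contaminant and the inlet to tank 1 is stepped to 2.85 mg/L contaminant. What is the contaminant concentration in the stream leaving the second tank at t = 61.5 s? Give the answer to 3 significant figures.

2.52 mg/L

Time constants: τᵢ = Vᵢ/Q for each well-mixed tank.
τ₁ = 16.2/0.749 = 21.629 s; τ₂ = 8.19/0.749 = 10.935 s.
Solving the cascade with C₁(0)=C₂(0)=0 gives C₂(t) = C_in[1 − (τ₁ e^(−t/τ₁) − τ₂ e^(−t/τ₂))/(τ₁ − τ₂)].
At t = 61.5: e^(−t/τ₁) = 0.058226, e^(−t/τ₂) = 0.0036089.
C₂ = 2.85·[1 − (21.629·0.058226 − 10.935·0.0036089)/(10.694)] = 2.85·0.88593 = 2.5249 mg/L.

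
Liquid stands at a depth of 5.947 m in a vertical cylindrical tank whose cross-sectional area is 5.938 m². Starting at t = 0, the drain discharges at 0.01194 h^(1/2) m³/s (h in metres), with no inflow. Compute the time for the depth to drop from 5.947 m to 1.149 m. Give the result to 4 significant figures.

1359 s

A dh/dt = −Q_out = −0.01194 √h.
∫ h^(−1/2) dh = −(0.01194/A) ∫ dt, giving 2√h = 2√h₀ − (0.01194/A) t.
t = 2A(√h₀ − √h)/0.01194 = 2·5.938·(√5.947 − √1.149)/0.01194
  = 11.8760 × (2.43865 − 1.07191) / 0.01194 = 1359.41 s.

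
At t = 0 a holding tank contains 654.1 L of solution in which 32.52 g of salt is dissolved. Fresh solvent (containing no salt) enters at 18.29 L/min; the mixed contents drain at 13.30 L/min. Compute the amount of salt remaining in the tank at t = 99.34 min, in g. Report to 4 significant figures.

Let m(t) be the amount of salt. Volume: V(t) = V₀ + (Q_in − Q_out) t = 654.1 + 4.99000 t; V(99.34) = 1149.81 L.
Solute balance: dm/dt = 0 − Q_out C = −Q_out m/V(t).
Separate: dm/m = −Q_out dt/V(t) ⇒ ln(m/m₀) = −(Q_out/(Q_in−Q_out)) ln(V/V₀).
m = m₀ (V₀/V)^(Q_out/(Q_in−Q_out)) = 32.52 × (654.1/1149.81)^(2.66533) = 7.23096 g.

7.231 g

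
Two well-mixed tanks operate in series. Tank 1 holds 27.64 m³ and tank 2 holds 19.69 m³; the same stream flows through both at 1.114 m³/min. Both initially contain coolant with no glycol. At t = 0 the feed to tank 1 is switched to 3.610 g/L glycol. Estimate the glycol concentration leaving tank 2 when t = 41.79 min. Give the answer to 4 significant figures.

Time constants: τᵢ = Vᵢ/Q for each well-mixed tank.
τ₁ = 27.64/1.114 = 24.8115 min; τ₂ = 19.69/1.114 = 17.6750 min.
Tank 1: C₁ = C_in(1 − e^(−t/τ₁)). Tank 2 (τ₁ ≠ τ₂): C₂ = C_in[1 − (τ₁ e^(−t/τ₁) − τ₂ e^(−t/τ₂))/(τ₁ − τ₂)].
At t = 41.79: e^(−t/τ₁) = 0.185574, e^(−t/τ₂) = 0.0940103.
C₂ = 3.610·[1 − (24.8115·0.185574 − 17.6750·0.0940103)/(7.13645)] = 3.610·0.587647 = 2.12140 g/L.

2.121 g/L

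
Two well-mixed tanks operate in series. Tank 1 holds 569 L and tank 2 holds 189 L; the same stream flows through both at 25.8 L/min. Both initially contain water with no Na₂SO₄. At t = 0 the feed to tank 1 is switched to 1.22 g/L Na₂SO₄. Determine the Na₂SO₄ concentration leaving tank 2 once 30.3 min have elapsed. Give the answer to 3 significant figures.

0.767 g/L

Species balance on tank i: dCᵢ/dt = (Cᵢ₋₁ − Cᵢ)/τᵢ with τᵢ = Vᵢ/Q.
τ₁ = 569/25.8 = 22.054 min; τ₂ = 189/25.8 = 7.3256 min.
Solving the cascade with C₁(0)=C₂(0)=0 gives C₂(t) = C_in[1 − (τ₁ e^(−t/τ₁) − τ₂ e^(−t/τ₂))/(τ₁ − τ₂)].
At t = 30.3: e^(−t/τ₁) = 0.25312, e^(−t/τ₂) = 0.015984.
C₂ = 1.22·[1 − (22.054·0.25312 − 7.3256·0.015984)/(14.729)] = 1.22·0.62893 = 0.76730 g/L.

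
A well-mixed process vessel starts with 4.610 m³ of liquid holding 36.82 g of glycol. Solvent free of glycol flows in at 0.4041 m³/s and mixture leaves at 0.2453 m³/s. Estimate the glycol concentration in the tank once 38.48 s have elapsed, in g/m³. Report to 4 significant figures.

Total volume: dV/dt = Q_in − Q_out = 0.158800 m³/s, so V(t) = 4.610 + 0.158800 t and V(38.48) = 10.7206 m³.
No glycol enters, so dm/dt = −Q_out · (m/V).
dm/m = −Q_out dt/(V₀ + 0.158800 t); integrating gives ln(m/m₀) = −(Q_out/(Q_in−Q_out)) ln(V/V₀).
m = m₀ (V₀/V)^(Q_out/(Q_in−Q_out)) = 36.82 × (4.610/10.7206)^(1.54471) = 9.99811 g.
C = m/V = 9.99811/10.7206 = 0.932605 g/m³.

0.9326 g/m³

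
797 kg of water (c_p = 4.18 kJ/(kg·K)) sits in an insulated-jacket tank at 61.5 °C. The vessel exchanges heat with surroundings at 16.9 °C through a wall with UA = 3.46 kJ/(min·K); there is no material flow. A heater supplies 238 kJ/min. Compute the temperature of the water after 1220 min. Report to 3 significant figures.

Lumped-capacitance energy balance: M c_p dT/dt = UA(T_amb − T) + Q̇.
dT/dt = (T_ss − T)/τ with T_ss = T_amb + Q̇/UA = 16.9 + 238/3.46 = 85.686 °C, τ = M c_p/UA = 797·4.18/3.46 = 962.85 min.
This is linear first-order; T(t) = T_ss + (T₀ − T_ss) e^(−t/τ).
T(1220) = 85.686 + (-24.186)·0.28166 = 78.874 °C.

78.9 °C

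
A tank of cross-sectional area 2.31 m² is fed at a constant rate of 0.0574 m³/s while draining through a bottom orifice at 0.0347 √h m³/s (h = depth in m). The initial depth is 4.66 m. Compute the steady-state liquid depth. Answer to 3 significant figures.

2.74 m

Level balance: A dh/dt = 0.0574 − 0.0347 √h. Setting dh/dt = 0:
Q_in = 0.0347 √h_ss ⇒ √h_ss = 0.0574/0.0347 = 1.6542.
h_ss = 1.6542² = 2.7363 m. (Since h₀ = 4.66 m > h_ss, the level will fall toward this value.)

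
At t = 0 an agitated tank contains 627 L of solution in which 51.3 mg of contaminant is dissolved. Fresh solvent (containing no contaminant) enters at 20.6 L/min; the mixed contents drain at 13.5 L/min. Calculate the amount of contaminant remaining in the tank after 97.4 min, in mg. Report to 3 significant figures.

12.5 mg

Total volume: dV/dt = Q_in − Q_out = 7.1000 L/min, so V(t) = 627 + 7.1000 t and V(97.4) = 1318.5 L.
Solute balance: dm/dt = 0 − Q_out C = −Q_out m/V(t).
dm/m = −Q_out dt/(V₀ + 7.1000 t); integrating gives ln(m/m₀) = −(Q_out/(Q_in−Q_out)) ln(V/V₀).
m = m₀ (V₀/V)^(Q_out/(Q_in−Q_out)) = 51.3 × (627/1318.5)^(1.9014) = 12.482 mg.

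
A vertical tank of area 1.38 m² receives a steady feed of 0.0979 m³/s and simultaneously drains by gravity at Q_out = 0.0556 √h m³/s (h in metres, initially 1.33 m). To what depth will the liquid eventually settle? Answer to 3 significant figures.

Level balance: A dh/dt = 0.0979 − 0.0556 √h. Setting dh/dt = 0:
Q_in = 0.0556 √h_ss ⇒ √h_ss = 0.0979/0.0556 = 1.7608.
h_ss = 1.7608² = 3.1004 m. (Since h₀ = 1.33 m < h_ss, the level will rise toward this value.)

3.10 m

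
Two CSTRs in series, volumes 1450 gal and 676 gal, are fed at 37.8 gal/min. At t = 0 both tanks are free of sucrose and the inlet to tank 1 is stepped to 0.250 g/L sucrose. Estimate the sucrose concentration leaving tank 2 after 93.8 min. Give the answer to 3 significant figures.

Species balance on tank i: dCᵢ/dt = (Cᵢ₋₁ − Cᵢ)/τᵢ with τᵢ = Vᵢ/Q.
τ₁ = 1450/37.8 = 38.360 min; τ₂ = 676/37.8 = 17.884 min.
Solving the cascade with C₁(0)=C₂(0)=0 gives C₂(t) = C_in[1 − (τ₁ e^(−t/τ₁) − τ₂ e^(−t/τ₂))/(τ₁ − τ₂)].
At t = 93.8: e^(−t/τ₁) = 0.086703, e^(−t/τ₂) = 0.0052737.
C₂ = 0.250·[1 − (38.360·0.086703 − 17.884·0.0052737)/(20.476)] = 0.250·0.84218 = 0.21054 g/L.

0.211 g/L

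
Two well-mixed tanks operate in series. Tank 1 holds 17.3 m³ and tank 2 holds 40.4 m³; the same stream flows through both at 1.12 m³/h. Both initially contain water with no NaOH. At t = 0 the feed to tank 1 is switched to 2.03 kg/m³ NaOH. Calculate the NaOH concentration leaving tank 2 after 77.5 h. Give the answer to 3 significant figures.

Time constants: τᵢ = Vᵢ/Q for each well-mixed tank.
τ₁ = 17.3/1.12 = 15.446 h; τ₂ = 40.4/1.12 = 36.071 h.
Tank 1: C₁ = C_in(1 − e^(−t/τ₁)). Tank 2 (τ₁ ≠ τ₂): C₂ = C_in[1 − (τ₁ e^(−t/τ₁) − τ₂ e^(−t/τ₂))/(τ₁ − τ₂)].
At t = 77.5: e^(−t/τ₁) = 0.0066221, e^(−t/τ₂) = 0.11666.
C₂ = 2.03·[1 − (15.446·0.0066221 − 36.071·0.11666)/(-20.625)] = 2.03·0.80094 = 1.6259 kg/m³.

1.63 kg/m³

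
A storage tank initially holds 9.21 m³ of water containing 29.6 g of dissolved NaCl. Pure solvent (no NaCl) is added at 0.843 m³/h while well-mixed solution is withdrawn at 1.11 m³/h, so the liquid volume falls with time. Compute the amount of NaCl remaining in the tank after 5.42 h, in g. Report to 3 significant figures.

14.5 g

Total volume: dV/dt = Q_in − Q_out = -0.26700 m³/h, so V(t) = 9.21 − 0.26700 t and V(5.42) = 7.7629 m³.
Species balance (pure solvent in): dm/dt = −Q_out · m/V(t).
dm/m = −Q_out dt/(V₀ − 0.26700 t); integrating gives ln(m/m₀) = −(Q_out/(Q_in−Q_out)) ln(V/V₀).
m = m₀ (V₀/V)^(Q_out/(Q_in−Q_out)) = 29.6 × (9.21/7.7629)^(-4.1573) = 14.543 g.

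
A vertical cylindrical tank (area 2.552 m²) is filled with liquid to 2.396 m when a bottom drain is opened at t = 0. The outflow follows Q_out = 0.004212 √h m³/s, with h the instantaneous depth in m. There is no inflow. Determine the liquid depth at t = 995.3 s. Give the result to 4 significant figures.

A dh/dt = −Q_out = −0.004212 √h.
This is separable: 2 d(√h)/dt = −0.004212/A, so √h = √h₀ − (0.004212/(2A)) t.
√h = √2.396 − 0.004212·995.3/(2·2.552) = 1.54790 − 0.821357 = 0.726545.
h = 0.726545² = 0.527868 m.

0.5279 m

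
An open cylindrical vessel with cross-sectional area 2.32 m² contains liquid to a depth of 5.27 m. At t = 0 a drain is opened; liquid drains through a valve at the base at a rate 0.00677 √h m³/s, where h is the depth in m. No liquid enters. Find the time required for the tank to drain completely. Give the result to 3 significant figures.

Accumulation of liquid (constant cross-section A): A dh/dt = −0.00677 √h.
This is separable: 2 d(√h)/dt = −0.00677/A, so √h = √h₀ − (0.00677/(2A)) t.
Set h = 0: 2√h₀ = (0.00677/A) t_empty ⇒ t_empty = 2A√h₀/0.00677.
t_empty = 2·2.32·√5.27/0.00677 = 4.6400·2.2956/0.00677 = 1573.4 s.

1570 s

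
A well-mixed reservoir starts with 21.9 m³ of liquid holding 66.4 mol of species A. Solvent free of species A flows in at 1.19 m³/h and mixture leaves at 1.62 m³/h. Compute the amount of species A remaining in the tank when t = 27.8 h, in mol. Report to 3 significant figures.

Total volume: dV/dt = Q_in − Q_out = -0.43000 m³/h, so V(t) = 21.9 − 0.43000 t and V(27.8) = 9.9460 m³.
Solute balance: dm/dt = 0 − Q_out C = −Q_out m/V(t).
dm/m = −Q_out dt/(V₀ − 0.43000 t); integrating gives ln(m/m₀) = −(Q_out/(Q_in−Q_out)) ln(V/V₀).
m = m₀ (V₀/V)^(Q_out/(Q_in−Q_out)) = 66.4 × (21.9/9.9460)^(-3.7674) = 3.3939 mol.

3.39 mol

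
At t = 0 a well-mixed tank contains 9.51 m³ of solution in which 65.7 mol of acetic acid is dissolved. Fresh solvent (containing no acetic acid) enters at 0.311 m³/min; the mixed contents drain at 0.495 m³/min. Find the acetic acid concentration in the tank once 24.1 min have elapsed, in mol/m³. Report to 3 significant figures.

2.39 mol/m³

Total volume: dV/dt = Q_in − Q_out = -0.18400 m³/min, so V(t) = 9.51 − 0.18400 t and V(24.1) = 5.0756 m³.
Solute balance: dm/dt = 0 − Q_out C = −Q_out m/V(t).
dm/m = −Q_out dt/(V₀ − 0.18400 t); integrating gives ln(m/m₀) = −(Q_out/(Q_in−Q_out)) ln(V/V₀).
m = m₀ (V₀/V)^(Q_out/(Q_in−Q_out)) = 65.7 × (9.51/5.0756)^(-2.6902) = 12.133 mol.
C = m/V = 12.133/5.0756 = 2.3904 mol/m³.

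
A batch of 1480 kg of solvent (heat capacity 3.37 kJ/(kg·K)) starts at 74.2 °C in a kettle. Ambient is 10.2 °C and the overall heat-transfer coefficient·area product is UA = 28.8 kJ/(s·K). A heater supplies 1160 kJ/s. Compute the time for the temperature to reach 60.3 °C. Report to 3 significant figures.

Lumped-capacitance energy balance: M c_p dT/dt = UA(T_amb − T) + Q̇.
τ = M c_p/UA = 173.18 s; T_ss = T_amb + Q̇/UA = 10.2 + 1160/28.8 = 50.478 °C.
T(t) = T_ss + (T₀ − T_ss)e^(−t/τ); set T = 60.3:
t = −τ ln[(T − T_ss)/(T₀ − T_ss)] = −173.18 · ln(0.41405) = 152.70 s.

153 s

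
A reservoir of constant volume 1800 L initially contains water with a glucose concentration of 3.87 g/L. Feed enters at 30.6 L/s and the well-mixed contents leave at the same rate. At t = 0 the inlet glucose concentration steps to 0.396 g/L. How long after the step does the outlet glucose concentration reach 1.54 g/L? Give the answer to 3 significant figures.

Unsteady species balance (constant V, well mixed): V dC/dt = Q(C_in − C), so τ = V/Q = 58.824 s.
C(t) = C_in + (C₀ − C_in) e^(−t/τ). Set C = 1.54 and solve for t:
e^(−t/τ) = (C − C_in)/(C₀ − C_in) = (1.54 − 0.396)/(3.87 − 0.396) = 0.32930
t = −τ ln(…) = 58.824 × 1.1108 = 65.340 s.

65.3 s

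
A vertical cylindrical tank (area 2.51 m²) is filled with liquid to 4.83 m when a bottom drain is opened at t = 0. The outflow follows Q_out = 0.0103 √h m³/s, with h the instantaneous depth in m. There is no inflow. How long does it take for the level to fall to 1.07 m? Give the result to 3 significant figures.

Unsteady balance on liquid volume: A dh/dt = −0.0103 √h.
Separate and integrate: 2(√h − √h₀) = −(0.0103/A) t.
t = 2A(√h₀ − √h)/0.0103 = 2·2.51·(√4.83 − √1.07)/0.0103
  = 5.0200 × (2.1977 − 1.0344) / 0.0103 = 566.98 s.

567 s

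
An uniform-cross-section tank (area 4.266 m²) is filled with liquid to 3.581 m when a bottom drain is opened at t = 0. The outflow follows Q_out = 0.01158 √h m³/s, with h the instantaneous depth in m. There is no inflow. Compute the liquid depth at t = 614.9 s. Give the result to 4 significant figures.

Accumulation of liquid (constant cross-section A): A dh/dt = −0.01158 √h.
This is separable: 2 d(√h)/dt = −0.01158/A, so √h = √h₀ − (0.01158/(2A)) t.
√h = √3.581 − 0.01158·614.9/(2·4.266) = 1.89235 − 0.834569 = 1.05778.
h = 1.05778² = 1.11891 m.

1.119 m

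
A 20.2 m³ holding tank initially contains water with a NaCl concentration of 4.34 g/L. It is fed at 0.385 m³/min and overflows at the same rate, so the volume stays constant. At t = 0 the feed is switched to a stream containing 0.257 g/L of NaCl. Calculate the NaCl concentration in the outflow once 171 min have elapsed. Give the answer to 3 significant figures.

0.414 g/L

Unsteady species balance (constant V, well mixed): V dC/dt = Q(C_in − C).
So dC/dt = (C_in − C)/τ with τ = V/Q = 20.2/0.385 = 52.468 min.
Solution: C(t) = C_in + (C₀ − C_in) e^(−t/τ).
C(171) = 0.257 + (4.34 − 0.257)·e^(−171/52.468) = 0.257 + (4.0830)·0.038421 = 0.41387 g/L.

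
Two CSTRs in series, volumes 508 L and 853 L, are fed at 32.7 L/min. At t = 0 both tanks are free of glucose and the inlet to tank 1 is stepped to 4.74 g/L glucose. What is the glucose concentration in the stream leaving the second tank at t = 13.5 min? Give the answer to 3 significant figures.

0.682 g/L

Each tank obeys Vᵢ dCᵢ/dt = Q(Cᵢ₋₁ − Cᵢ), so τᵢ = Vᵢ/Q.
τ₁ = 508/32.7 = 15.535 min; τ₂ = 853/32.7 = 26.086 min.
Solving the cascade with C₁(0)=C₂(0)=0 gives C₂(t) = C_in[1 − (τ₁ e^(−t/τ₁) − τ₂ e^(−t/τ₂))/(τ₁ − τ₂)].
At t = 13.5: e^(−t/τ₁) = 0.41937, e^(−t/τ₂) = 0.59599.
C₂ = 4.74·[1 − (15.535·0.41937 − 26.086·0.59599)/(-10.550)] = 4.74·0.14394 = 0.68227 g/L.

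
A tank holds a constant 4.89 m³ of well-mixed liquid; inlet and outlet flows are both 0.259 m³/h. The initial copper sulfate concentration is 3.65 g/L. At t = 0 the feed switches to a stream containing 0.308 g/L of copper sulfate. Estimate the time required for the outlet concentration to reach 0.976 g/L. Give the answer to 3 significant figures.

30.4 h

Accumulation = in − out for the solute gives V dC/dt = Q(C_in − C), so τ = V/Q = 18.880 h.
C(t) = C_in + (C₀ − C_in) e^(−t/τ). Set C = 0.976 and solve for t:
e^(−t/τ) = (C − C_in)/(C₀ − C_in) = (0.976 − 0.308)/(3.65 − 0.308) = 0.19988
t = −τ ln(…) = 18.880 × 1.6100 = 30.398 h.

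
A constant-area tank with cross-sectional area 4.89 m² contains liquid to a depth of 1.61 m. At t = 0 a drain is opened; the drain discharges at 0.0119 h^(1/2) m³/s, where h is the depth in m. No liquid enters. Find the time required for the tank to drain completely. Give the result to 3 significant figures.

1040 s

A dh/dt = −Q_out = −0.0119 √h.
Separate and integrate: 2(√h − √h₀) = −(0.0119/A) t.
Set h = 0: 2√h₀ = (0.0119/A) t_empty ⇒ t_empty = 2A√h₀/0.0119.
t_empty = 2·4.89·√1.61/0.0119 = 9.7800·1.2689/0.0119 = 1042.8 s.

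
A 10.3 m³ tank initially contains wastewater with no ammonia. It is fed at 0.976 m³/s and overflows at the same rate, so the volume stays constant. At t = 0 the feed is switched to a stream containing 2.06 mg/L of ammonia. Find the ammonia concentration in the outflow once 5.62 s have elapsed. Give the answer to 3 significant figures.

Unsteady species balance (constant V, well mixed): V dC/dt = Q(C_in − C).
Time constant τ = V/Q = 10.3/0.976 = 10.553 s.
This is linear first-order; C(t) = C_in + (C₀ − C_in) e^(−t/τ).
C(5.62) = 2.06 + (0 − 2.06)·e^(−5.62/10.553) = 2.06 + (-2.0600)·0.58711 = 0.85054 mg/L.

0.851 mg/L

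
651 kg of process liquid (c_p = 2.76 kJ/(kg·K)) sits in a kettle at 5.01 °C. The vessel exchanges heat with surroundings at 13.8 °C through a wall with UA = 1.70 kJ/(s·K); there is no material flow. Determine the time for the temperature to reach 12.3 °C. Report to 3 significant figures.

1870 s

M c_p dT/dt = −UA(T − T_amb).
τ = M c_p/UA = 1056.9 s; T_ss = T_amb = 13.800 °C.
T(t) = T_ss + (T₀ − T_ss)e^(−t/τ); set T = 12.3:
t = −τ ln[(T − T_ss)/(T₀ − T_ss)] = −1056.9 · ln(0.17065) = 1868.8 s.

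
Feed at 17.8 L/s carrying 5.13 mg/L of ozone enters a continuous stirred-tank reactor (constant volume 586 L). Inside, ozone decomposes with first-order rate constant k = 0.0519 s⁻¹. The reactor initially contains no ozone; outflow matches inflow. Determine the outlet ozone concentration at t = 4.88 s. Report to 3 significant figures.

V dC/dt = Q(C_in − C) − k V C.
This is linear with rate a = Q/V + k = 0.082275 s⁻¹.
C_ss = Q C_in/(Q + kV) = 1.8940 mg/L; C(t) = C_ss + (C₀ − C_ss) e^(−a t).
C(4.88) = 1.8940 + (-1.8940)·e^(−0.082275·4.88) = 1.8940 + (-1.8940)·0.66931 = 0.62631 mg/L.

0.626 mg/L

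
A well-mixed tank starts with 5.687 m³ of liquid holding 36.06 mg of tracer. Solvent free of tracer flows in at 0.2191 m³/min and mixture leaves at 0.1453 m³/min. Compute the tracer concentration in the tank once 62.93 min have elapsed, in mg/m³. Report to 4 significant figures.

1.077 mg/m³

Total volume: dV/dt = Q_in − Q_out = 0.0738000 m³/min, so V(t) = 5.687 + 0.0738000 t and V(62.93) = 10.3312 m³.
Species balance (pure solvent in): dm/dt = −Q_out · m/V(t).
dm/m = −Q_out dt/(V₀ + 0.0738000 t); integrating gives ln(m/m₀) = −(Q_out/(Q_in−Q_out)) ln(V/V₀).
m = m₀ (V₀/V)^(Q_out/(Q_in−Q_out)) = 36.06 × (5.687/10.3312)^(1.96883) = 11.1319 mg.
C = m/V = 11.1319/10.3312 = 1.07750 mg/m³.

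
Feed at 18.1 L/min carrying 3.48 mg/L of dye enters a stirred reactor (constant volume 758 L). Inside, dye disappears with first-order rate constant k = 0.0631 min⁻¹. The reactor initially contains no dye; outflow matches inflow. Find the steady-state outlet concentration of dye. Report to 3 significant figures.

Species balance: V dC/dt = Q C_in − Q C − k V C.
Steady state (dC/dt = 0): C_ss = Q C_in/(Q + kV) = C_in/(1 + kV/Q).
C_ss = 18.1·3.48/(18.1 + 0.0631·758) = 62.988/65.930 = 0.95538 mg/L.

0.955 mg/L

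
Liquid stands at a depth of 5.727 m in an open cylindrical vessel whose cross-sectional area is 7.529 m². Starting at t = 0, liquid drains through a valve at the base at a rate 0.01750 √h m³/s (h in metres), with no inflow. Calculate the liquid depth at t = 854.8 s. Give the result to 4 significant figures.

Accumulation of liquid (constant cross-section A): A dh/dt = −0.01750 √h.
Separate and integrate: 2(√h − √h₀) = −(0.01750/A) t.
√h = √5.727 − 0.01750·854.8/(2·7.529) = 2.39312 − 0.993425 = 1.39969.
h = 1.39969² = 1.95913 m.

1.959 m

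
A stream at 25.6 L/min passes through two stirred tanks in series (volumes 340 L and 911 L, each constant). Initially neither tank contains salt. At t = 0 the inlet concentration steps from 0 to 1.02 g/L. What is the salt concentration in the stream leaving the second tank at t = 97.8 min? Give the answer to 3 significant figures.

0.916 g/L

Species balance on tank i: dCᵢ/dt = (Cᵢ₋₁ − Cᵢ)/τᵢ with τᵢ = Vᵢ/Q.
τ₁ = 340/25.6 = 13.281 min; τ₂ = 911/25.6 = 35.586 min.
Solving the cascade with C₁(0)=C₂(0)=0 gives C₂(t) = C_in[1 − (τ₁ e^(−t/τ₁) − τ₂ e^(−t/τ₂))/(τ₁ − τ₂)].
At t = 97.8: e^(−t/τ₁) = 0.00063381, e^(−t/τ₂) = 0.064038.
C₂ = 1.02·[1 − (13.281·0.00063381 − 35.586·0.064038)/(-22.305)] = 1.02·0.89821 = 0.91617 g/L.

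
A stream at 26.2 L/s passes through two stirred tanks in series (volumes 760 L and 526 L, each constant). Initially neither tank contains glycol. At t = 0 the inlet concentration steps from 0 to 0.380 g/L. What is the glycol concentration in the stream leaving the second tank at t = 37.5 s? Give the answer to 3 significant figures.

Each tank obeys Vᵢ dCᵢ/dt = Q(Cᵢ₋₁ − Cᵢ), so τᵢ = Vᵢ/Q.
τ₁ = 760/26.2 = 29.008 s; τ₂ = 526/26.2 = 20.076 s.
Tank 1: C₁ = C_in(1 − e^(−t/τ₁)). Tank 2 (τ₁ ≠ τ₂): C₂ = C_in[1 − (τ₁ e^(−t/τ₁) − τ₂ e^(−t/τ₂))/(τ₁ − τ₂)].
At t = 37.5: e^(−t/τ₁) = 0.27451, e^(−t/τ₂) = 0.15445.
C₂ = 0.380·[1 − (29.008·0.27451 − 20.076·0.15445)/(8.9313)] = 0.380·0.45561 = 0.17313 g/L.

0.173 g/L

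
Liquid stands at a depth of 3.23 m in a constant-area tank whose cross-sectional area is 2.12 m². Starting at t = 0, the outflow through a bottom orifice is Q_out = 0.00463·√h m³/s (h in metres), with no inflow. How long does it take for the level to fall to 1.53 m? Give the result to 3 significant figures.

A dh/dt = −Q_out = −0.00463 √h.
This is separable: 2 d(√h)/dt = −0.00463/A, so √h = √h₀ − (0.00463/(2A)) t.
t = 2A(√h₀ − √h)/0.00463 = 2·2.12·(√3.23 − √1.53)/0.00463
  = 4.2400 × (1.7972 − 1.2369) / 0.00463 = 513.09 s.

513 s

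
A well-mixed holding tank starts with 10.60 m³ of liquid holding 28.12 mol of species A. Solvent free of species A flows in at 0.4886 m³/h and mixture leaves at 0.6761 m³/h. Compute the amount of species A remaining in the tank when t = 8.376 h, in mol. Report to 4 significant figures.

Total volume: dV/dt = Q_in − Q_out = -0.187500 m³/h, so V(t) = 10.60 − 0.187500 t and V(8.376) = 9.02950 m³.
No species A enters, so dm/dt = −Q_out · (m/V).
Separate: dm/m = −Q_out dt/V(t) ⇒ ln(m/m₀) = −(Q_out/(Q_in−Q_out)) ln(V/V₀).
m = m₀ (V₀/V)^(Q_out/(Q_in−Q_out)) = 28.12 × (10.60/9.02950)^(-3.60587) = 15.7723 mol.

15.77 mol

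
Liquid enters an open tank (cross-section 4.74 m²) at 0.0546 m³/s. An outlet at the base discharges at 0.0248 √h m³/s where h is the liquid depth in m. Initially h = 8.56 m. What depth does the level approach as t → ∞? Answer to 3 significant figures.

A dh/dt = Q_in − 0.0248 √h. Steady state requires inflow = outflow:
Q_in = 0.0248 √h_ss ⇒ √h_ss = 0.0546/0.0248 = 2.2016.
h_ss = 2.2016² = 4.8471 m. (Since h₀ = 8.56 m > h_ss, the level will fall toward this value.)

4.85 m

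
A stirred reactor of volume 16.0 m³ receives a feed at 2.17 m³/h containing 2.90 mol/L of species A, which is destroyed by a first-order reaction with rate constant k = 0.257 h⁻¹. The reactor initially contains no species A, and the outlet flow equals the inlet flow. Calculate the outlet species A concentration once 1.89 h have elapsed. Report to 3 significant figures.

Species balance: V dC/dt = Q C_in − Q C − k V C.
dC/dt = (Q/V) C_in − (Q/V + k) C; effective rate a = Q/V + k = 0.13562 + 0.257 = 0.39263 h⁻¹.
C_ss = Q C_in/(Q + kV) = 1.0018 mol/L; C(t) = C_ss + (C₀ − C_ss) e^(−a t).
C(1.89) = 1.0018 + (-1.0018)·e^(−0.39263·1.89) = 1.0018 + (-1.0018)·0.47613 = 0.52479 mol/L.

0.525 mol/L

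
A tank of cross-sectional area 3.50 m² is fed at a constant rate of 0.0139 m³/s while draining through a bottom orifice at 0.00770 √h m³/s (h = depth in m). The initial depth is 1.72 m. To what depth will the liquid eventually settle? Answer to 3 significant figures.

Level balance: A dh/dt = 0.0139 − 0.00770 √h. Setting dh/dt = 0:
Q_in = 0.00770 √h_ss ⇒ √h_ss = 0.0139/0.00770 = 1.8052.
h_ss = 1.8052² = 3.2587 m. (Since h₀ = 1.72 m < h_ss, the level will rise toward this value.)

3.26 m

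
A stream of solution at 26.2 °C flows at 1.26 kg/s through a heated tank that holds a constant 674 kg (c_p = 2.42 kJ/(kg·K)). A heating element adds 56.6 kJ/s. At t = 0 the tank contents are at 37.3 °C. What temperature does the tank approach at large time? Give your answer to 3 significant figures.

M c_p dT/dt = ṁ c_p (T_in − T) + Q̇.
At steady state dT/dt = 0 ⇒ T_ss = T_in + Q̇/(ṁ c_p) = 26.2 + 56.6/(1.26·2.42) = 44.762 °C.

44.8 °C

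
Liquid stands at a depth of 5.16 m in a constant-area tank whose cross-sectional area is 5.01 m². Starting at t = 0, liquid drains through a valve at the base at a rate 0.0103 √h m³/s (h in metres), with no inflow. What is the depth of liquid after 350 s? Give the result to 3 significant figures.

With no inflow, A dh/dt = −0.0103 √h.
Separate and integrate: 2(√h − √h₀) = −(0.0103/A) t.
√h = √5.16 − 0.0103·350/(2·5.01) = 2.2716 − 0.35978 = 1.9118.
h = 1.9118² = 3.6549 m.

3.65 m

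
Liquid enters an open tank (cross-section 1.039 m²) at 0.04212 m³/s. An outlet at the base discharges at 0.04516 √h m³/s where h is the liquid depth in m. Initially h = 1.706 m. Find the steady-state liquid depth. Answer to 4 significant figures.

0.8699 m

A dh/dt = Q_in − 0.04516 √h. Steady state requires inflow = outflow:
Q_in = 0.04516 √h_ss ⇒ √h_ss = 0.04212/0.04516 = 0.932684.
h_ss = 0.932684² = 0.869899 m. (Since h₀ = 1.706 m > h_ss, the level will fall toward this value.)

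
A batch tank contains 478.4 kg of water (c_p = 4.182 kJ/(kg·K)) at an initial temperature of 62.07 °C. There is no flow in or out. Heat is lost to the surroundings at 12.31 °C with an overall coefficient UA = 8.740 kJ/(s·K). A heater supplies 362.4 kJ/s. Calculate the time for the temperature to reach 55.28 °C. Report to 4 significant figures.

390.7 s

Energy balance: M c_p dT/dt = −UA(T − T_amb) + Q̇.
τ = M c_p/UA = 228.909 s; T_ss = T_amb + Q̇/UA = 12.31 + 362.4/8.740 = 53.7745 °C.
T(t) = T_ss + (T₀ − T_ss)e^(−t/τ); set T = 55.28:
t = −τ ln[(T − T_ss)/(T₀ − T_ss)] = −228.909 · ln(0.181481) = 390.658 s.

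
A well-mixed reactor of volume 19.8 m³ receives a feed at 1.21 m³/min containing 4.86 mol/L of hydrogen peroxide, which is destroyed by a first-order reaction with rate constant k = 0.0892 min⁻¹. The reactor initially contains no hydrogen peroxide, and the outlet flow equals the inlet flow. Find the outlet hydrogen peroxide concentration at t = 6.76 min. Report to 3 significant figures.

V dC/dt = Q(C_in − C) − k V C.
This is linear with rate a = Q/V + k = 0.15031 min⁻¹.
C_ss = Q C_in/(Q + kV) = 1.9759 mol/L; C(t) = C_ss + (C₀ − C_ss) e^(−a t).
C(6.76) = 1.9759 + (-1.9759)·e^(−0.15031·6.76) = 1.9759 + (-1.9759)·0.36200 = 1.2606 mol/L.

1.26 mol/L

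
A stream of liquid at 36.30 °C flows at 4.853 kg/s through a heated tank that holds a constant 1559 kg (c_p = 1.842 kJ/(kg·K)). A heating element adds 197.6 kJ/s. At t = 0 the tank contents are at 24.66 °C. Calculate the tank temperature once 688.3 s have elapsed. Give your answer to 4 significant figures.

54.44 °C

First-law balance (no shaft work): M c_p dT/dt = ṁ c_p (T_in − T) + 197.6.
Rearrange: dT/dt = (T_ss − T)/τ with τ = M/ṁ = 321.245 s and T_ss = T_in + Q̇/(ṁ c_p) = 58.4048 °C.
Solution: T(t) = T_ss + (T₀ − T_ss) e^(−t/τ).
T(688.3) = 58.4048 + (-33.7448)·e^(−688.3/321.245) = 58.4048 + (-33.7448)·0.117349 = 54.4449 °C.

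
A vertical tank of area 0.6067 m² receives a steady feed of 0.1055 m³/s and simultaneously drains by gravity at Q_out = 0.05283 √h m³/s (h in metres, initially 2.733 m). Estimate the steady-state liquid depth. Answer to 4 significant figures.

Level balance: A dh/dt = 0.1055 − 0.05283 √h. Setting dh/dt = 0:
Q_in = 0.05283 √h_ss ⇒ √h_ss = 0.1055/0.05283 = 1.99697.
h_ss = 1.99697² = 3.98789 m. (Since h₀ = 2.733 m < h_ss, the level will rise toward this value.)

3.988 m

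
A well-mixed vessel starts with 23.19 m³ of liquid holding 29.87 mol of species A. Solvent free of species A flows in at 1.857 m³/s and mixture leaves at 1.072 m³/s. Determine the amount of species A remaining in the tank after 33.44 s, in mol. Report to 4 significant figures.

Let m(t) be the amount of species A. Volume: V(t) = V₀ + (Q_in − Q_out) t = 23.19 + 0.785000 t; V(33.44) = 49.4404 m³.
Species balance (pure solvent in): dm/dt = −Q_out · m/V(t).
Separate: dm/m = −Q_out dt/V(t) ⇒ ln(m/m₀) = −(Q_out/(Q_in−Q_out)) ln(V/V₀).
m = m₀ (V₀/V)^(Q_out/(Q_in−Q_out)) = 29.87 × (23.19/49.4404)^(1.36561) = 10.6231 mol.

10.62 mol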